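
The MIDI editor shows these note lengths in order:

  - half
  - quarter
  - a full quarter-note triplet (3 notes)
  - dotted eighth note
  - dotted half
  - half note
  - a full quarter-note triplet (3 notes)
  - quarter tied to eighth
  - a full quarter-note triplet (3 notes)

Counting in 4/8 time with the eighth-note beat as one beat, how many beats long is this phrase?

One eighth-note beat = 2 sixteenth notes.
In sixteenth notes: half = 8; quarter = 4; a full quarter-note triplet (3 notes) (three triplet quarters span one half) = 8; dotted eighth note = 3; dotted half = 12; half note = 8; a full quarter-note triplet (3 notes) (three triplet quarters span one half) = 8; quarter tied to eighth (quarter + eighth) = 6; a full quarter-note triplet (3 notes) (three triplet quarters span one half) = 8.
Sum: 8 + 4 + 8 + 3 + 12 + 8 + 8 + 6 + 8 = 65.
65 ÷ 2 = 32.5 beats.

32.5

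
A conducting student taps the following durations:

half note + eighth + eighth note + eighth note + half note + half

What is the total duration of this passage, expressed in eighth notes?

Convert each value to eighth notes: half note = 4; eighth = 1; eighth note = 1; eighth note = 1; half note = 4; half = 4.
Adding: 4 + 1 + 1 + 1 + 4 + 4 = 15 eighth notes.

15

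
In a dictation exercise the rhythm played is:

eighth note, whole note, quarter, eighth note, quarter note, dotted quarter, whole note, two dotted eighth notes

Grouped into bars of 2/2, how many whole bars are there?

3

One bar of 2/2 = 16 sixteenth notes.
Convert each value to sixteenth notes: eighth note = 2; whole note = 16; quarter = 4; eighth note = 2; quarter note = 4; dotted quarter = 6; whole note = 16; dotted eighth note = 3; dotted eighth note = 3.
Altogether 2 + 16 + 4 + 2 + 4 + 6 + 16 + 3 + 3 = 56.
56 ÷ 16 = 3 complete bars with 8 left over.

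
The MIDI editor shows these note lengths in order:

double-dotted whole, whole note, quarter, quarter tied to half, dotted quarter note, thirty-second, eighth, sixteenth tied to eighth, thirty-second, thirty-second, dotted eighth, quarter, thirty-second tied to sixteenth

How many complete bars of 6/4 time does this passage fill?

One bar of 6/4 = 48 thirty-second notes.
Convert each value to thirty-second notes: double-dotted whole = 56; whole note = 32; quarter = 8; quarter tied to half (quarter + half) = 24; dotted quarter note = 12; thirty-second = 1; eighth = 4; sixteenth tied to eighth (sixteenth + eighth) = 6; thirty-second = 1; thirty-second = 1; dotted eighth = 6; quarter = 8; thirty-second tied to sixteenth (thirty-second + sixteenth) = 3.
Altogether 56 + 32 + 8 + 24 + 12 + 1 + 4 + 6 + 1 + 1 + 6 + 8 + 3 = 162.
162 ÷ 48 = 3 complete bars with 18 left over.

3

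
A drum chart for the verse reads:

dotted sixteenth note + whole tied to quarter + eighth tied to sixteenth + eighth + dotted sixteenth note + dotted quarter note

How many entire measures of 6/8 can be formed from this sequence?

One bar of 6/8 = 24 thirty-second notes.
Working in thirty-second notes: dotted sixteenth note = 3; whole tied to quarter (whole + quarter) = 40; eighth tied to sixteenth (eighth + sixteenth) = 6; eighth = 4; dotted sixteenth note = 3; dotted quarter note = 12.
Adding: 3 + 40 + 6 + 4 + 3 + 12 = 68.
68 ÷ 24 = 2 complete bars with 20 left over.

2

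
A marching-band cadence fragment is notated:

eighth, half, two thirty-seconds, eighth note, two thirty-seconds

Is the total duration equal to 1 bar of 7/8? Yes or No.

Yes

One bar of 7/8 = 28 thirty-second notes.
Working in thirty-second notes: eighth = 4; half = 16; thirty-second = 1; thirty-second = 1; eighth note = 4; thirty-second = 1; thirty-second = 1.
Adding: 4 + 16 + 1 + 1 + 4 + 1 + 1 = 28.
28 equals 28, so the answer is Yes.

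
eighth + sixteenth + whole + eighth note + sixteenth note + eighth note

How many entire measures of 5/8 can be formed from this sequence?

2

One bar of 5/8 = 10 sixteenth notes.
Each duration in sixteenth notes: eighth = 2; sixteenth = 1; whole = 16; eighth note = 2; sixteenth note = 1; eighth note = 2.
Adding: 2 + 1 + 16 + 2 + 1 + 2 = 24.
24 ÷ 10 = 2 complete bars with 4 left over.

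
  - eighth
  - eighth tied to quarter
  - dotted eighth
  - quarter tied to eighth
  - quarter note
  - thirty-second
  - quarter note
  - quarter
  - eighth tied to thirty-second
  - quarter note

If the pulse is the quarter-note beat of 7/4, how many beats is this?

One quarter-note beat = 8 thirty-second notes.
In thirty-second notes: eighth = 4; eighth tied to quarter (eighth + quarter) = 12; dotted eighth = 6; quarter tied to eighth (quarter + eighth) = 12; quarter note = 8; thirty-second = 1; quarter note = 8; quarter = 8; eighth tied to thirty-second (eighth + thirty-second) = 5; quarter note = 8.
Sum: 4 + 12 + 6 + 12 + 8 + 1 + 8 + 8 + 5 + 8 = 72.
72 ÷ 8 = 9 beats.

9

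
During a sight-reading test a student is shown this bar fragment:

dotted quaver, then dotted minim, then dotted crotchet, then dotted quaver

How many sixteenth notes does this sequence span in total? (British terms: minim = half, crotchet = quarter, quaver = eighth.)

Convert each value to sixteenth notes: dotted quaver = 3; dotted minim = 12; dotted crotchet = 6; dotted quaver = 3.
Sum: 3 + 12 + 6 + 3 = 24 sixteenth notes.

24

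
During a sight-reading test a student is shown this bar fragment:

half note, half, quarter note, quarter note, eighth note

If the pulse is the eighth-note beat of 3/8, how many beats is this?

13

One eighth-note beat = 2 sixteenth notes.
In sixteenth notes: half note = 8; half = 8; quarter note = 4; quarter note = 4; eighth note = 2.
Adding: 8 + 8 + 4 + 4 + 2 = 26.
26 ÷ 2 = 13 beats.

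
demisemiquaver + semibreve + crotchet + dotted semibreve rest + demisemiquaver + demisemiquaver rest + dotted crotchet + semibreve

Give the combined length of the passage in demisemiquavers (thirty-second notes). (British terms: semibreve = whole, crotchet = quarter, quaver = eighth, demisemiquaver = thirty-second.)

Express everything in thirty-second notes: demisemiquaver = 1; semibreve = 32; crotchet = 8; dotted semibreve rest = 48; demisemiquaver = 1; demisemiquaver rest = 1; dotted crotchet = 12; semibreve = 32.
Altogether 1 + 32 + 8 + 48 + 1 + 1 + 12 + 32 = 135 thirty-second notes.

135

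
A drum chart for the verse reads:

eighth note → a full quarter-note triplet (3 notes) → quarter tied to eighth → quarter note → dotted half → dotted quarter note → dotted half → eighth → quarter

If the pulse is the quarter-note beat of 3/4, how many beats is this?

14

One quarter-note beat = 2 eighth notes.
Working in eighth notes: eighth note = 1; a full quarter-note triplet (3 notes) (three triplet quarters span one half) = 4; quarter tied to eighth (quarter + eighth) = 3; quarter note = 2; dotted half = 6; dotted quarter note = 3; dotted half = 6; eighth = 1; quarter = 2.
Altogether 1 + 4 + 3 + 2 + 6 + 3 + 6 + 1 + 2 = 28.
28 ÷ 2 = 14 beats.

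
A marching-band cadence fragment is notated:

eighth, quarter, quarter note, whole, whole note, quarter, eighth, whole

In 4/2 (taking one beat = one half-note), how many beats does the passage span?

One half-note beat = 4 eighth notes.
Working in eighth notes: eighth = 1; quarter = 2; quarter note = 2; whole = 8; whole note = 8; quarter = 2; eighth = 1; whole = 8.
Adding: 1 + 2 + 2 + 8 + 8 + 2 + 1 + 8 = 32.
32 ÷ 4 = 8 beats.

8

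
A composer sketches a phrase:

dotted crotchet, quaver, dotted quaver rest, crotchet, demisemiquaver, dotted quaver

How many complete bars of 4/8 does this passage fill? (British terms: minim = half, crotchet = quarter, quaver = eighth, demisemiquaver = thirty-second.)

2

One bar of 4/8 = 16 thirty-second notes.
In thirty-second notes: dotted crotchet = 12; quaver = 4; dotted quaver rest = 6; crotchet = 8; demisemiquaver = 1; dotted quaver = 6.
Adding: 12 + 4 + 6 + 8 + 1 + 6 = 37.
37 ÷ 16 = 2 complete bars with 5 left over.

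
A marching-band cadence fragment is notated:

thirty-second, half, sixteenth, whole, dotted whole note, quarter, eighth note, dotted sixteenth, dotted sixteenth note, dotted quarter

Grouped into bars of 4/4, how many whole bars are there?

4

One bar of 4/4 = 32 thirty-second notes.
In thirty-second notes: thirty-second = 1; half = 16; sixteenth = 2; whole = 32; dotted whole note = 48; quarter = 8; eighth note = 4; dotted sixteenth = 3; dotted sixteenth note = 3; dotted quarter = 12.
Adding: 1 + 16 + 2 + 32 + 48 + 8 + 4 + 3 + 3 + 12 = 129.
129 ÷ 32 = 4 complete bars with 1 left over.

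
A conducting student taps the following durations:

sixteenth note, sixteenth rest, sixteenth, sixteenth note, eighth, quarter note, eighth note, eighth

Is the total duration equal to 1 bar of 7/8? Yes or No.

One bar of 7/8 = 14 sixteenth notes.
In sixteenth notes: sixteenth note = 1; sixteenth rest = 1; sixteenth = 1; sixteenth note = 1; eighth = 2; quarter note = 4; eighth note = 2; eighth = 2.
Adding: 1 + 1 + 1 + 1 + 2 + 4 + 2 + 2 = 14.
14 equals 14, so the answer is Yes.

Yes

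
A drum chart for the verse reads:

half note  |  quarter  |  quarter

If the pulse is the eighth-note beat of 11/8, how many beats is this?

One eighth-note beat = 2 sixteenth notes.
Each duration in sixteenth notes: half note = 8; quarter = 4; quarter = 4.
Adding: 8 + 4 + 4 = 16.
16 ÷ 2 = 8 beats.

8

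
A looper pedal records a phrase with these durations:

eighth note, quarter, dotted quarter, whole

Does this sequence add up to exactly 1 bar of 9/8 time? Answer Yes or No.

No

One bar of 9/8 = 9 eighth notes.
Each duration in eighth notes: eighth note = 1; quarter = 2; dotted quarter = 3; whole = 8.
Altogether 1 + 2 + 3 + 8 = 14.
14 exceeds 9, so the answer is No.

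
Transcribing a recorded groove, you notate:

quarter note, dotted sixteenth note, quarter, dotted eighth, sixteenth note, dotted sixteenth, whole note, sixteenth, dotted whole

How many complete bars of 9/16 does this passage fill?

6

One bar of 9/16 = 18 thirty-second notes.
Each duration in thirty-second notes: quarter note = 8; dotted sixteenth note = 3; quarter = 8; dotted eighth = 6; sixteenth note = 2; dotted sixteenth = 3; whole note = 32; sixteenth = 2; dotted whole = 48.
Altogether 8 + 3 + 8 + 6 + 2 + 3 + 32 + 2 + 48 = 112.
112 ÷ 18 = 6 complete bars with 4 left over.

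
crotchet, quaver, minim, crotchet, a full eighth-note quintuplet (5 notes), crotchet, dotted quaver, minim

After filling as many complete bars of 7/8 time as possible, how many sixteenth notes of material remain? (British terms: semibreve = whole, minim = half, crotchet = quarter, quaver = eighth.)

One bar of 7/8 = 14 sixteenth notes.
Express everything in sixteenth notes: crotchet = 4; quaver = 2; minim = 8; crotchet = 4; a full eighth-note quintuplet (5 notes) (five quintuplet eighths span one half) = 8; crotchet = 4; dotted quaver = 3; minim = 8.
Altogether 4 + 2 + 8 + 4 + 8 + 4 + 3 + 8 = 41.
41 ÷ 14 = 2 complete bars with 13 sixteenth notes remaining.

13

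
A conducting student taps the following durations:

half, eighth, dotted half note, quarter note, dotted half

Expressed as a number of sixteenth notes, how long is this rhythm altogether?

38

Convert each value to sixteenth notes: half = 8; eighth = 2; dotted half note = 12; quarter note = 4; dotted half = 12.
Altogether 8 + 2 + 12 + 4 + 12 = 38 sixteenth notes.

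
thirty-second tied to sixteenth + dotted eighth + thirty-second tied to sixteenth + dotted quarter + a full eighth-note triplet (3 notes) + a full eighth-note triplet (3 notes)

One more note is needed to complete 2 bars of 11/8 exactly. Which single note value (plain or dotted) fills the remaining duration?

dotted whole note

2 bars of 11/8 = 88 thirty-second notes.
Convert each value to thirty-second notes: thirty-second tied to sixteenth (thirty-second + sixteenth) = 3; dotted eighth = 6; thirty-second tied to sixteenth (thirty-second + sixteenth) = 3; dotted quarter = 12; a full eighth-note triplet (3 notes) (three triplet eighths span one quarter) = 8; a full eighth-note triplet (3 notes) (three triplet eighths span one quarter) = 8.
Total: 3 + 6 + 3 + 12 + 8 + 8 = 40.
Remaining: 88 − 40 = 48 thirty-second notes, which is a dotted whole note.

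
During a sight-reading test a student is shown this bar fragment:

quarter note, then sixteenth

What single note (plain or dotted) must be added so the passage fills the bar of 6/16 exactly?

sixteenth note

The bar of 6/16 = 6 sixteenth notes.
Working in sixteenth notes: quarter note = 4; sixteenth = 1.
Altogether 4 + 1 = 5.
Remaining: 6 − 5 = 1 sixteenth note, which is a sixteenth note.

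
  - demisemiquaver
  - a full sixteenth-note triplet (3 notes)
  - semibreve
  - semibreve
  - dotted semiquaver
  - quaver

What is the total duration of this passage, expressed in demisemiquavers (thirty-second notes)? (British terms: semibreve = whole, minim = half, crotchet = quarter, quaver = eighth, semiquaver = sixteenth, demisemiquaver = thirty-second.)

Working in thirty-second notes: demisemiquaver = 1; a full sixteenth-note triplet (3 notes) (three triplet sixteenths span one eighth) = 4; semibreve = 32; semibreve = 32; dotted semiquaver = 3; quaver = 4.
Sum: 1 + 4 + 32 + 32 + 3 + 4 = 76 thirty-second notes.

76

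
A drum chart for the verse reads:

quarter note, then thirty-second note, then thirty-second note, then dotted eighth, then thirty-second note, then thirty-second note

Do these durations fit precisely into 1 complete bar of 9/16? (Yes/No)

Yes

One bar of 9/16 = 18 thirty-second notes.
Convert each value to thirty-second notes: quarter note = 8; thirty-second note = 1; thirty-second note = 1; dotted eighth = 6; thirty-second note = 1; thirty-second note = 1.
Adding: 8 + 1 + 1 + 6 + 1 + 1 = 18.
18 equals 18, so the answer is Yes.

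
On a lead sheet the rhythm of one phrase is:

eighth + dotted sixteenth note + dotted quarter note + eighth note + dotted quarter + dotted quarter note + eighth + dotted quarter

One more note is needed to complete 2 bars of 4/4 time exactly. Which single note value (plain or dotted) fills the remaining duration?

thirty-second note

2 bars of 4/4 = 64 thirty-second notes.
Each duration in thirty-second notes: eighth = 4; dotted sixteenth note = 3; dotted quarter note = 12; eighth note = 4; dotted quarter = 12; dotted quarter note = 12; eighth = 4; dotted quarter = 12.
Sum: 4 + 3 + 12 + 4 + 12 + 12 + 4 + 12 = 63.
Remaining: 64 − 63 = 1 thirty-second note, which is a thirty-second note.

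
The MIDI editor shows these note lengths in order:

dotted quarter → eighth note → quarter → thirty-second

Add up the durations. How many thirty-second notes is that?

Working in thirty-second notes: dotted quarter = 12; eighth note = 4; quarter = 8; thirty-second = 1.
Total: 12 + 4 + 8 + 1 = 25 thirty-second notes.

25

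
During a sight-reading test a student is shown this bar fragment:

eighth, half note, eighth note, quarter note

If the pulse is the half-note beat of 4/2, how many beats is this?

One half-note beat = 4 eighth notes.
In eighth notes: eighth = 1; half note = 4; eighth note = 1; quarter note = 2.
Sum: 1 + 4 + 1 + 2 = 8.
8 ÷ 4 = 2 beats.

2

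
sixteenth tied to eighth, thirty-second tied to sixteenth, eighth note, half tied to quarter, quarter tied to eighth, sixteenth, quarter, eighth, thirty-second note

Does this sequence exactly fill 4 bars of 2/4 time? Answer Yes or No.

One bar of 2/4 = 16 thirty-second notes, so 4 bars = 64.
Express everything in thirty-second notes: sixteenth tied to eighth (sixteenth + eighth) = 6; thirty-second tied to sixteenth (thirty-second + sixteenth) = 3; eighth note = 4; half tied to quarter (half + quarter) = 24; quarter tied to eighth (quarter + eighth) = 12; sixteenth = 2; quarter = 8; eighth = 4; thirty-second note = 1.
Altogether 6 + 3 + 4 + 24 + 12 + 2 + 8 + 4 + 1 = 64.
64 equals 64, so the answer is Yes.

Yes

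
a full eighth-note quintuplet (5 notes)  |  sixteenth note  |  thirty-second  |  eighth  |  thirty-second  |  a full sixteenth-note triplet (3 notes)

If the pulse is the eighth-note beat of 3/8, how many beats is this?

One eighth-note beat = 4 thirty-second notes.
Working in thirty-second notes: a full eighth-note quintuplet (5 notes) (five quintuplet eighths span one half) = 16; sixteenth note = 2; thirty-second = 1; eighth = 4; thirty-second = 1; a full sixteenth-note triplet (3 notes) (three triplet sixteenths span one eighth) = 4.
Total: 16 + 2 + 1 + 4 + 1 + 4 = 28.
28 ÷ 4 = 7 beats.

7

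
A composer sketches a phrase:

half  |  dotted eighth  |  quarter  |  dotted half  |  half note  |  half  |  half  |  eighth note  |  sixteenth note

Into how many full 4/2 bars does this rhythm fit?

1

One bar of 4/2 = 32 sixteenth notes.
Express everything in sixteenth notes: half = 8; dotted eighth = 3; quarter = 4; dotted half = 12; half note = 8; half = 8; half = 8; eighth note = 2; sixteenth note = 1.
Altogether 8 + 3 + 4 + 12 + 8 + 8 + 8 + 2 + 1 = 54.
54 ÷ 32 = 1 complete bar with 22 left over.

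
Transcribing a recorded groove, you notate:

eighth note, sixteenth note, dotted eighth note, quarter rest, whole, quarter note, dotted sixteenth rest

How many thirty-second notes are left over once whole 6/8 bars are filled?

15

One bar of 6/8 = 24 thirty-second notes.
Convert each value to thirty-second notes: eighth note = 4; sixteenth note = 2; dotted eighth note = 6; quarter rest = 8; whole = 32; quarter note = 8; dotted sixteenth rest = 3.
Adding: 4 + 2 + 6 + 8 + 32 + 8 + 3 = 63.
63 ÷ 24 = 2 complete bars with 15 thirty-second notes remaining.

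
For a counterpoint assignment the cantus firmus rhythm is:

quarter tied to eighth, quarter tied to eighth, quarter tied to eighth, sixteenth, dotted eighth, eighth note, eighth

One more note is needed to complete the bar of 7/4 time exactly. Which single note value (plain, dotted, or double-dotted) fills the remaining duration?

The bar of 7/4 = 28 sixteenth notes.
Express everything in sixteenth notes: quarter tied to eighth (quarter + eighth) = 6; quarter tied to eighth (quarter + eighth) = 6; quarter tied to eighth (quarter + eighth) = 6; sixteenth = 1; dotted eighth = 3; eighth note = 2; eighth = 2.
Total: 6 + 6 + 6 + 1 + 3 + 2 + 2 = 26.
Remaining: 28 − 26 = 2 sixteenth notes, which is a eighth note.

eighth note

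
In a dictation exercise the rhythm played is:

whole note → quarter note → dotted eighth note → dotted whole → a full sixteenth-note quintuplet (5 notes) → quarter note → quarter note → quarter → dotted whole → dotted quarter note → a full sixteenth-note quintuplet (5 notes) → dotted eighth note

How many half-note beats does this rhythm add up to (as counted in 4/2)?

One half-note beat = 8 sixteenth notes.
Convert each value to sixteenth notes: whole note = 16; quarter note = 4; dotted eighth note = 3; dotted whole = 24; a full sixteenth-note quintuplet (5 notes) (five quintuplet sixteenths span one quarter) = 4; quarter note = 4; quarter note = 4; quarter = 4; dotted whole = 24; dotted quarter note = 6; a full sixteenth-note quintuplet (5 notes) (five quintuplet sixteenths span one quarter) = 4; dotted eighth note = 3.
Altogether 16 + 4 + 3 + 24 + 4 + 4 + 4 + 4 + 24 + 6 + 4 + 3 = 100.
100 ÷ 8 = 12.5 beats.

12.5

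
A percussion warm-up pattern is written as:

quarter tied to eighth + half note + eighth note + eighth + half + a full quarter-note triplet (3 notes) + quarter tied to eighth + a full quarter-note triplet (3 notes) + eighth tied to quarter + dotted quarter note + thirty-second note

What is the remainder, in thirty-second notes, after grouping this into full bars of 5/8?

1

One bar of 5/8 = 20 thirty-second notes.
In thirty-second notes: quarter tied to eighth (quarter + eighth) = 12; half note = 16; eighth note = 4; eighth = 4; half = 16; a full quarter-note triplet (3 notes) (three triplet quarters span one half) = 16; quarter tied to eighth (quarter + eighth) = 12; a full quarter-note triplet (3 notes) (three triplet quarters span one half) = 16; eighth tied to quarter (eighth + quarter) = 12; dotted quarter note = 12; thirty-second note = 1.
Total: 12 + 16 + 4 + 4 + 16 + 16 + 12 + 16 + 12 + 12 + 1 = 121.
121 ÷ 20 = 6 complete bars with 1 thirty-second note remaining.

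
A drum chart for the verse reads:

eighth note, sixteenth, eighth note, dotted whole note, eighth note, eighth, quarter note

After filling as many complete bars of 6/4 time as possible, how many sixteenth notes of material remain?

13

One bar of 6/4 = 24 sixteenth notes.
In sixteenth notes: eighth note = 2; sixteenth = 1; eighth note = 2; dotted whole note = 24; eighth note = 2; eighth = 2; quarter note = 4.
Adding: 2 + 1 + 2 + 24 + 2 + 2 + 4 = 37.
37 ÷ 24 = 1 complete bar with 13 sixteenth notes remaining.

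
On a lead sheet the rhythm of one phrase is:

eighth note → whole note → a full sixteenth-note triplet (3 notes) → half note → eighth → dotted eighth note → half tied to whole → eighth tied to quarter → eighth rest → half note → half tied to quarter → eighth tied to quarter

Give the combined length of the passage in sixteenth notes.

Each duration in sixteenth notes: eighth note = 2; whole note = 16; a full sixteenth-note triplet (3 notes) (three triplet sixteenths span one eighth) = 2; half note = 8; eighth = 2; dotted eighth note = 3; half tied to whole (half + whole) = 24; eighth tied to quarter (eighth + quarter) = 6; eighth rest = 2; half note = 8; half tied to quarter (half + quarter) = 12; eighth tied to quarter (eighth + quarter) = 6.
Altogether 2 + 16 + 2 + 8 + 2 + 3 + 24 + 6 + 2 + 8 + 12 + 6 = 91 sixteenth notes.

91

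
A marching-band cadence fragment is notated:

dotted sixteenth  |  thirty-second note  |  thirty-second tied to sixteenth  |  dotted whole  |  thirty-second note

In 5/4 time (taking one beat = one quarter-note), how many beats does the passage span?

One quarter-note beat = 8 thirty-second notes.
Working in thirty-second notes: dotted sixteenth = 3; thirty-second note = 1; thirty-second tied to sixteenth (thirty-second + sixteenth) = 3; dotted whole = 48; thirty-second note = 1.
Sum: 3 + 1 + 3 + 48 + 1 = 56.
56 ÷ 8 = 7 beats.

7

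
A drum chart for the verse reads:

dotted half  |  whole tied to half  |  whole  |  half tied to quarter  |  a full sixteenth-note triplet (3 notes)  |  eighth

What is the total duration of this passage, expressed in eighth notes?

34

Convert each value to eighth notes: dotted half = 6; whole tied to half (whole + half) = 12; whole = 8; half tied to quarter (half + quarter) = 6; a full sixteenth-note triplet (3 notes) (three triplet sixteenths span one eighth) = 1; eighth = 1.
Sum: 6 + 12 + 8 + 6 + 1 + 1 = 34 eighth notes.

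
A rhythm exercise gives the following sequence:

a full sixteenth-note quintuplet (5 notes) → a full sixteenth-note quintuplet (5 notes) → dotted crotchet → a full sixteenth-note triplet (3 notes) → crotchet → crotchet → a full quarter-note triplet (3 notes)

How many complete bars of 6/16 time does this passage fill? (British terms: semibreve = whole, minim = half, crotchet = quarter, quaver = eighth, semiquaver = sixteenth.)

5

One bar of 6/16 = 3 eighth notes.
Each duration in eighth notes: a full sixteenth-note quintuplet (5 notes) (five quintuplet sixteenths span one quarter) = 2; a full sixteenth-note quintuplet (5 notes) (five quintuplet sixteenths span one quarter) = 2; dotted crotchet = 3; a full sixteenth-note triplet (3 notes) (three triplet sixteenths span one eighth) = 1; crotchet = 2; crotchet = 2; a full quarter-note triplet (3 notes) (three triplet quarters span one half) = 4.
Sum: 2 + 2 + 3 + 1 + 2 + 2 + 4 = 16.
16 ÷ 3 = 5 complete bars with 1 left over.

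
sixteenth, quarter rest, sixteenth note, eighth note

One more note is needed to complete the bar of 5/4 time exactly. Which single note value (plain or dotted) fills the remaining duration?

dotted half note

The bar of 5/4 = 20 sixteenth notes.
Working in sixteenth notes: sixteenth = 1; quarter rest = 4; sixteenth note = 1; eighth note = 2.
Sum: 1 + 4 + 1 + 2 = 8.
Remaining: 20 − 8 = 12 sixteenth notes, which is a dotted half note.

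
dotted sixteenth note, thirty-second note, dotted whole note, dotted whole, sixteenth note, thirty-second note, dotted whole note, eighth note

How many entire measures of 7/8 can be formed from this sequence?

5

One bar of 7/8 = 28 thirty-second notes.
Each duration in thirty-second notes: dotted sixteenth note = 3; thirty-second note = 1; dotted whole note = 48; dotted whole = 48; sixteenth note = 2; thirty-second note = 1; dotted whole note = 48; eighth note = 4.
Adding: 3 + 1 + 48 + 48 + 2 + 1 + 48 + 4 = 155.
155 ÷ 28 = 5 complete bars with 15 left over.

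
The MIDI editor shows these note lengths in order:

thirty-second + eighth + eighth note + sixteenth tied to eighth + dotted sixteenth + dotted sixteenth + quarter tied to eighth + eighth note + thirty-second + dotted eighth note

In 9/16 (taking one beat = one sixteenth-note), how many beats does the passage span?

22

One sixteenth-note beat = 2 thirty-second notes.
Express everything in thirty-second notes: thirty-second = 1; eighth = 4; eighth note = 4; sixteenth tied to eighth (sixteenth + eighth) = 6; dotted sixteenth = 3; dotted sixteenth = 3; quarter tied to eighth (quarter + eighth) = 12; eighth note = 4; thirty-second = 1; dotted eighth note = 6.
Adding: 1 + 4 + 4 + 6 + 3 + 3 + 12 + 4 + 1 + 6 = 44.
44 ÷ 2 = 22 beats.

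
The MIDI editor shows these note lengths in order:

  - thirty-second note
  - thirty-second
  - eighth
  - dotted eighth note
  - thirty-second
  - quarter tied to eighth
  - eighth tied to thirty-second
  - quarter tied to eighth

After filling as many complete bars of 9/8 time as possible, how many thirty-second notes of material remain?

One bar of 9/8 = 36 thirty-second notes.
In thirty-second notes: thirty-second note = 1; thirty-second = 1; eighth = 4; dotted eighth note = 6; thirty-second = 1; quarter tied to eighth (quarter + eighth) = 12; eighth tied to thirty-second (eighth + thirty-second) = 5; quarter tied to eighth (quarter + eighth) = 12.
Sum: 1 + 1 + 4 + 6 + 1 + 12 + 5 + 12 = 42.
42 ÷ 36 = 1 complete bar with 6 thirty-second notes remaining.

6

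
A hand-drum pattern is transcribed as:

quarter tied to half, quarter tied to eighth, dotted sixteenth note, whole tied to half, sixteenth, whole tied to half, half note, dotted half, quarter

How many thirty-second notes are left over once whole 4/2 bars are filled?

One bar of 4/2 = 64 thirty-second notes.
Express everything in thirty-second notes: quarter tied to half (quarter + half) = 24; quarter tied to eighth (quarter + eighth) = 12; dotted sixteenth note = 3; whole tied to half (whole + half) = 48; sixteenth = 2; whole tied to half (whole + half) = 48; half note = 16; dotted half = 24; quarter = 8.
Total: 24 + 12 + 3 + 48 + 2 + 48 + 16 + 24 + 8 = 185.
185 ÷ 64 = 2 complete bars with 57 thirty-second notes remaining.

57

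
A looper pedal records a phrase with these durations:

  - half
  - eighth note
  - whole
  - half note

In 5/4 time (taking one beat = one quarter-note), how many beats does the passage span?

8.5

One quarter-note beat = 2 eighth notes.
Convert each value to eighth notes: half = 4; eighth note = 1; whole = 8; half note = 4.
Total: 4 + 1 + 8 + 4 = 17.
17 ÷ 2 = 8.5 beats.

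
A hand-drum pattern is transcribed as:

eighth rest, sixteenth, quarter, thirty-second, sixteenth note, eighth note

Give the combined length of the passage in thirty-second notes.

21

In thirty-second notes: eighth rest = 4; sixteenth = 2; quarter = 8; thirty-second = 1; sixteenth note = 2; eighth note = 4.
Adding: 4 + 2 + 8 + 1 + 2 + 4 = 21 thirty-second notes.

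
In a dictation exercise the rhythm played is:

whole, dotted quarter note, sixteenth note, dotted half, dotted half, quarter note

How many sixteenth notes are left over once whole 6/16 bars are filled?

One bar of 6/16 = 6 sixteenth notes.
Each duration in sixteenth notes: whole = 16; dotted quarter note = 6; sixteenth note = 1; dotted half = 12; dotted half = 12; quarter note = 4.
Altogether 16 + 6 + 1 + 12 + 12 + 4 = 51.
51 ÷ 6 = 8 complete bars with 3 sixteenth notes remaining.

3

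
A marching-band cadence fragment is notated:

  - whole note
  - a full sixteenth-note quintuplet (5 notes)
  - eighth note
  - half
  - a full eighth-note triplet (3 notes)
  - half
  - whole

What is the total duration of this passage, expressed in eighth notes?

29

Working in eighth notes: whole note = 8; a full sixteenth-note quintuplet (5 notes) (five quintuplet sixteenths span one quarter) = 2; eighth note = 1; half = 4; a full eighth-note triplet (3 notes) (three triplet eighths span one quarter) = 2; half = 4; whole = 8.
Total: 8 + 2 + 1 + 4 + 2 + 4 + 8 = 29 eighth notes.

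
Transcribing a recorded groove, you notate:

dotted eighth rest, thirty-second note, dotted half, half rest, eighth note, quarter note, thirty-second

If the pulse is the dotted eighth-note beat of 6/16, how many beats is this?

One dotted eighth-note beat = 6 thirty-second notes.
Working in thirty-second notes: dotted eighth rest = 6; thirty-second note = 1; dotted half = 24; half rest = 16; eighth note = 4; quarter note = 8; thirty-second = 1.
Adding: 6 + 1 + 24 + 16 + 4 + 8 + 1 = 60.
60 ÷ 6 = 10 beats.

10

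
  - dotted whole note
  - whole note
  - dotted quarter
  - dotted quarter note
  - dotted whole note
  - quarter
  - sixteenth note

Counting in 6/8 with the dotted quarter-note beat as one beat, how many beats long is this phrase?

13.5

One dotted quarter-note beat = 6 sixteenth notes.
Working in sixteenth notes: dotted whole note = 24; whole note = 16; dotted quarter = 6; dotted quarter note = 6; dotted whole note = 24; quarter = 4; sixteenth note = 1.
Total: 24 + 16 + 6 + 6 + 24 + 4 + 1 = 81.
81 ÷ 6 = 13.5 beats.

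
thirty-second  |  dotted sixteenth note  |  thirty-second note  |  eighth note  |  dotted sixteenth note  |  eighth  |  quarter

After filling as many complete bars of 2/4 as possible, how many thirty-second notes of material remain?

One bar of 2/4 = 16 thirty-second notes.
In thirty-second notes: thirty-second = 1; dotted sixteenth note = 3; thirty-second note = 1; eighth note = 4; dotted sixteenth note = 3; eighth = 4; quarter = 8.
Adding: 1 + 3 + 1 + 4 + 3 + 4 + 8 = 24.
24 ÷ 16 = 1 complete bar with 8 thirty-second notes remaining.

8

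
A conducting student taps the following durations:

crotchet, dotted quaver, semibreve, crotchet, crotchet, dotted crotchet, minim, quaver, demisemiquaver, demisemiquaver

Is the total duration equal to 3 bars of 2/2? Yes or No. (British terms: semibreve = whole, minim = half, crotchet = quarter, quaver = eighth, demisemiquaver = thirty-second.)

Yes

One bar of 2/2 = 32 thirty-second notes, so 3 bars = 96.
Each duration in thirty-second notes: crotchet = 8; dotted quaver = 6; semibreve = 32; crotchet = 8; crotchet = 8; dotted crotchet = 12; minim = 16; quaver = 4; demisemiquaver = 1; demisemiquaver = 1.
Altogether 8 + 6 + 32 + 8 + 8 + 12 + 16 + 4 + 1 + 1 = 96.
96 equals 96, so the answer is Yes.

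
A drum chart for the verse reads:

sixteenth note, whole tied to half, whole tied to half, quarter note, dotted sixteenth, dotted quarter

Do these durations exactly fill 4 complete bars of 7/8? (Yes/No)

No

One bar of 7/8 = 28 thirty-second notes, so 4 bars = 112.
Convert each value to thirty-second notes: sixteenth note = 2; whole tied to half (whole + half) = 48; whole tied to half (whole + half) = 48; quarter note = 8; dotted sixteenth = 3; dotted quarter = 12.
Total: 2 + 48 + 48 + 8 + 3 + 12 = 121.
121 exceeds 112, so the answer is No.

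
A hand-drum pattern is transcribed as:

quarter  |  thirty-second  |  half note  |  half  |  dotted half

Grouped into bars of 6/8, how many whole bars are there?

One bar of 6/8 = 24 thirty-second notes.
Express everything in thirty-second notes: quarter = 8; thirty-second = 1; half note = 16; half = 16; dotted half = 24.
Total: 8 + 1 + 16 + 16 + 24 = 65.
65 ÷ 24 = 2 complete bars with 17 left over.

2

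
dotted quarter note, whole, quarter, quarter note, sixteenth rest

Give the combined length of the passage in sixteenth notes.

31

Express everything in sixteenth notes: dotted quarter note = 6; whole = 16; quarter = 4; quarter note = 4; sixteenth rest = 1.
Total: 6 + 16 + 4 + 4 + 1 = 31 sixteenth notes.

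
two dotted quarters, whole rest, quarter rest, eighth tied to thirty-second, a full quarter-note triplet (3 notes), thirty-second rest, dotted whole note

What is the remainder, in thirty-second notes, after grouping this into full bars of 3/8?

One bar of 3/8 = 12 thirty-second notes.
Express everything in thirty-second notes: dotted quarter = 12; dotted quarter = 12; whole rest = 32; quarter rest = 8; eighth tied to thirty-second (eighth + thirty-second) = 5; a full quarter-note triplet (3 notes) (three triplet quarters span one half) = 16; thirty-second rest = 1; dotted whole note = 48.
Sum: 12 + 12 + 32 + 8 + 5 + 16 + 1 + 48 = 134.
134 ÷ 12 = 11 complete bars with 2 thirty-second notes remaining.

2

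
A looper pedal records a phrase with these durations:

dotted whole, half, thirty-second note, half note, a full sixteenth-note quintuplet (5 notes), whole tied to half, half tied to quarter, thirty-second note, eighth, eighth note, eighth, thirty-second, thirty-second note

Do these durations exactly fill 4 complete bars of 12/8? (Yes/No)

One bar of 12/8 = 48 thirty-second notes, so 4 bars = 192.
Each duration in thirty-second notes: dotted whole = 48; half = 16; thirty-second note = 1; half note = 16; a full sixteenth-note quintuplet (5 notes) (five quintuplet sixteenths span one quarter) = 8; whole tied to half (whole + half) = 48; half tied to quarter (half + quarter) = 24; thirty-second note = 1; eighth = 4; eighth note = 4; eighth = 4; thirty-second = 1; thirty-second note = 1.
Altogether 48 + 16 + 1 + 16 + 8 + 48 + 24 + 1 + 4 + 4 + 4 + 1 + 1 = 176.
176 falls short of 192, so the answer is No.

No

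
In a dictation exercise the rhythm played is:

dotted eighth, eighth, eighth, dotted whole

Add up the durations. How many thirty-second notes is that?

In thirty-second notes: dotted eighth = 6; eighth = 4; eighth = 4; dotted whole = 48.
Total: 6 + 4 + 4 + 48 = 62 thirty-second notes.

62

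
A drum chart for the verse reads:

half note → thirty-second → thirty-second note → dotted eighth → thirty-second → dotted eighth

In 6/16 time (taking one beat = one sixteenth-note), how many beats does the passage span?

One sixteenth-note beat = 2 thirty-second notes.
In thirty-second notes: half note = 16; thirty-second = 1; thirty-second note = 1; dotted eighth = 6; thirty-second = 1; dotted eighth = 6.
Altogether 16 + 1 + 1 + 6 + 1 + 6 = 31.
31 ÷ 2 = 15.5 beats.

15.5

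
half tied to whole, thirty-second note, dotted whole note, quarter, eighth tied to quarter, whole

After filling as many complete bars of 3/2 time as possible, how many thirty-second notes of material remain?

5

One bar of 3/2 = 48 thirty-second notes.
Each duration in thirty-second notes: half tied to whole (half + whole) = 48; thirty-second note = 1; dotted whole note = 48; quarter = 8; eighth tied to quarter (eighth + quarter) = 12; whole = 32.
Sum: 48 + 1 + 48 + 8 + 12 + 32 = 149.
149 ÷ 48 = 3 complete bars with 5 thirty-second notes remaining.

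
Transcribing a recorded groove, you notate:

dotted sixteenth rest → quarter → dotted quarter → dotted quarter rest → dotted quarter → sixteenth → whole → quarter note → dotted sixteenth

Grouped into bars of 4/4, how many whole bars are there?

One bar of 4/4 = 32 thirty-second notes.
Each duration in thirty-second notes: dotted sixteenth rest = 3; quarter = 8; dotted quarter = 12; dotted quarter rest = 12; dotted quarter = 12; sixteenth = 2; whole = 32; quarter note = 8; dotted sixteenth = 3.
Total: 3 + 8 + 12 + 12 + 12 + 2 + 32 + 8 + 3 = 92.
92 ÷ 32 = 2 complete bars with 28 left over.

2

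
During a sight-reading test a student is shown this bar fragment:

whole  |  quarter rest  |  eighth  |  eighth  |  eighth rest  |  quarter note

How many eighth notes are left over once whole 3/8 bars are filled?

0

One bar of 3/8 = 3 eighth notes.
Working in eighth notes: whole = 8; quarter rest = 2; eighth = 1; eighth = 1; eighth rest = 1; quarter note = 2.
Adding: 8 + 2 + 1 + 1 + 1 + 2 = 15.
15 ÷ 3 = 5 complete bars with 0 eighth notes remaining.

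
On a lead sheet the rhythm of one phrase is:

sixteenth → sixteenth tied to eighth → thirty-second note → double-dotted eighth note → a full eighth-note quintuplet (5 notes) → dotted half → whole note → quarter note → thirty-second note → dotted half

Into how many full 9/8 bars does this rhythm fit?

One bar of 9/8 = 36 thirty-second notes.
Working in thirty-second notes: sixteenth = 2; sixteenth tied to eighth (sixteenth + eighth) = 6; thirty-second note = 1; double-dotted eighth note = 7; a full eighth-note quintuplet (5 notes) (five quintuplet eighths span one half) = 16; dotted half = 24; whole note = 32; quarter note = 8; thirty-second note = 1; dotted half = 24.
Sum: 2 + 6 + 1 + 7 + 16 + 24 + 32 + 8 + 1 + 24 = 121.
121 ÷ 36 = 3 complete bars with 13 left over.

3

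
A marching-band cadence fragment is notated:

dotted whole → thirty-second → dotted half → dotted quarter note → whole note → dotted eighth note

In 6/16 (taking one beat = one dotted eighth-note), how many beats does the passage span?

20.5

One dotted eighth-note beat = 6 thirty-second notes.
Each duration in thirty-second notes: dotted whole = 48; thirty-second = 1; dotted half = 24; dotted quarter note = 12; whole note = 32; dotted eighth note = 6.
Sum: 48 + 1 + 24 + 12 + 32 + 6 = 123.
123 ÷ 6 = 20.5 beats.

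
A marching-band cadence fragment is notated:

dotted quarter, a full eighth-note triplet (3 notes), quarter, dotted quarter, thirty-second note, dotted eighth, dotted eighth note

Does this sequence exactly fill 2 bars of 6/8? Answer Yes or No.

One bar of 6/8 = 24 thirty-second notes, so 2 bars = 48.
Working in thirty-second notes: dotted quarter = 12; a full eighth-note triplet (3 notes) (three triplet eighths span one quarter) = 8; quarter = 8; dotted quarter = 12; thirty-second note = 1; dotted eighth = 6; dotted eighth note = 6.
Altogether 12 + 8 + 8 + 12 + 1 + 6 + 6 = 53.
53 exceeds 48, so the answer is No.

No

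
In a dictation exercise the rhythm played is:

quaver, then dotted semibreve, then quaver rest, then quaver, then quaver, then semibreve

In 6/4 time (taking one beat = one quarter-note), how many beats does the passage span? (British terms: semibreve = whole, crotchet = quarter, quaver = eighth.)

One quarter-note beat = 2 eighth notes.
Each duration in eighth notes: quaver = 1; dotted semibreve = 12; quaver rest = 1; quaver = 1; quaver = 1; semibreve = 8.
Adding: 1 + 12 + 1 + 1 + 1 + 8 = 24.
24 ÷ 2 = 12 beats.

12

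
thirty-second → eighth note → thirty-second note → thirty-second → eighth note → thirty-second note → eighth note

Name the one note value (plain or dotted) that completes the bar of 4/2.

dotted whole note

The bar of 4/2 = 64 thirty-second notes.
Each duration in thirty-second notes: thirty-second = 1; eighth note = 4; thirty-second note = 1; thirty-second = 1; eighth note = 4; thirty-second note = 1; eighth note = 4.
Sum: 1 + 4 + 1 + 1 + 4 + 1 + 4 = 16.
Remaining: 64 − 16 = 48 thirty-second notes, which is a dotted whole note.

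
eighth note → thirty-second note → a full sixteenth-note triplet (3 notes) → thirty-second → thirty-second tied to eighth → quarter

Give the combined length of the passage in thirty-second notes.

23

In thirty-second notes: eighth note = 4; thirty-second note = 1; a full sixteenth-note triplet (3 notes) (three triplet sixteenths span one eighth) = 4; thirty-second = 1; thirty-second tied to eighth (thirty-second + eighth) = 5; quarter = 8.
Adding: 4 + 1 + 4 + 1 + 5 + 8 = 23 thirty-second notes.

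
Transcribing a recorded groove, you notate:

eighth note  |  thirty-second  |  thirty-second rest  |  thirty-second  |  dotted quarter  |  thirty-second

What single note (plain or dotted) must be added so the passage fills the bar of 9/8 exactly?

half note

The bar of 9/8 = 36 thirty-second notes.
Convert each value to thirty-second notes: eighth note = 4; thirty-second = 1; thirty-second rest = 1; thirty-second = 1; dotted quarter = 12; thirty-second = 1.
Altogether 4 + 1 + 1 + 1 + 12 + 1 = 20.
Remaining: 36 − 20 = 16 thirty-second notes, which is a half note.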